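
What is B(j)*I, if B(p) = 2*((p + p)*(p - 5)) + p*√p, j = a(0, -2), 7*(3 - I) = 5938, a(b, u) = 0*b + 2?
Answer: 142008/7 - 11834*√2/7 ≈ 17896.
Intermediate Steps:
a(b, u) = 2 (a(b, u) = 0 + 2 = 2)
I = -5917/7 (I = 3 - ⅐*5938 = 3 - 5938/7 = -5917/7 ≈ -845.29)
j = 2
B(p) = p^(3/2) + 4*p*(-5 + p) (B(p) = 2*((2*p)*(-5 + p)) + p^(3/2) = 2*(2*p*(-5 + p)) + p^(3/2) = 4*p*(-5 + p) + p^(3/2) = p^(3/2) + 4*p*(-5 + p))
B(j)*I = (2^(3/2) - 20*2 + 4*2²)*(-5917/7) = (2*√2 - 40 + 4*4)*(-5917/7) = (2*√2 - 40 + 16)*(-5917/7) = (-24 + 2*√2)*(-5917/7) = 142008/7 - 11834*√2/7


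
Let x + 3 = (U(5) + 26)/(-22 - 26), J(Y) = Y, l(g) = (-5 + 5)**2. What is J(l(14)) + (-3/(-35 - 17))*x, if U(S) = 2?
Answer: -43/208 ≈ -0.20673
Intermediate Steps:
l(g) = 0 (l(g) = 0**2 = 0)
x = -43/12 (x = -3 + (2 + 26)/(-22 - 26) = -3 + 28/(-48) = -3 + 28*(-1/48) = -3 - 7/12 = -43/12 ≈ -3.5833)
J(l(14)) + (-3/(-35 - 17))*x = 0 + (-3/(-35 - 17))*(-43/12) = 0 + (-3/(-52))*(-43/12) = 0 - 1/52*(-3)*(-43/12) = 0 + (3/52)*(-43/12) = 0 - 43/208 = -43/208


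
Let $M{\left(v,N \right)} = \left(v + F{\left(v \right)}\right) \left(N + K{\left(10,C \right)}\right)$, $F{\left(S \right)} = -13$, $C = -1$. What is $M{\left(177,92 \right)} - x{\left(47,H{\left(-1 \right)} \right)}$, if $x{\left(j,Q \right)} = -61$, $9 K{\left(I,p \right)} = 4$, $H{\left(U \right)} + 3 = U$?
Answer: $\frac{136997}{9} \approx 15222.0$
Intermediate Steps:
$H{\left(U \right)} = -3 + U$
$K{\left(I,p \right)} = \frac{4}{9}$ ($K{\left(I,p \right)} = \frac{1}{9} \cdot 4 = \frac{4}{9}$)
$M{\left(v,N \right)} = \left(-13 + v\right) \left(\frac{4}{9} + N\right)$ ($M{\left(v,N \right)} = \left(v - 13\right) \left(N + \frac{4}{9}\right) = \left(-13 + v\right) \left(\frac{4}{9} + N\right)$)
$M{\left(177,92 \right)} - x{\left(47,H{\left(-1 \right)} \right)} = \left(- \frac{52}{9} - 1196 + \frac{4}{9} \cdot 177 + 92 \cdot 177\right) - -61 = \left(- \frac{52}{9} - 1196 + \frac{236}{3} + 16284\right) + 61 = \frac{136448}{9} + 61 = \frac{136997}{9}$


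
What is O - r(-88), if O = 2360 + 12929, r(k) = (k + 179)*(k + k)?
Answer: 31305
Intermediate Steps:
r(k) = 2*k*(179 + k) (r(k) = (179 + k)*(2*k) = 2*k*(179 + k))
O = 15289
O - r(-88) = 15289 - 2*(-88)*(179 - 88) = 15289 - 2*(-88)*91 = 15289 - 1*(-16016) = 15289 + 16016 = 31305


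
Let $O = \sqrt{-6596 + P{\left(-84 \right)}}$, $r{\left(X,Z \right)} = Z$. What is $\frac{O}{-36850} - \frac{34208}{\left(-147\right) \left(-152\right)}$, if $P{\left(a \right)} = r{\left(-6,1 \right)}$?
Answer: $- \frac{4276}{2793} - \frac{i \sqrt{6595}}{36850} \approx -1.531 - 0.0022038 i$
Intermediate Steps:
$P{\left(a \right)} = 1$
$O = i \sqrt{6595}$ ($O = \sqrt{-6596 + 1} = \sqrt{-6595} = i \sqrt{6595} \approx 81.21 i$)
$\frac{O}{-36850} - \frac{34208}{\left(-147\right) \left(-152\right)} = \frac{i \sqrt{6595}}{-36850} - \frac{34208}{\left(-147\right) \left(-152\right)} = i \sqrt{6595} \left(- \frac{1}{36850}\right) - \frac{34208}{22344} = - \frac{i \sqrt{6595}}{36850} - \frac{4276}{2793} = - \frac{4276}{2793} - \frac{i \sqrt{6595}}{36850}$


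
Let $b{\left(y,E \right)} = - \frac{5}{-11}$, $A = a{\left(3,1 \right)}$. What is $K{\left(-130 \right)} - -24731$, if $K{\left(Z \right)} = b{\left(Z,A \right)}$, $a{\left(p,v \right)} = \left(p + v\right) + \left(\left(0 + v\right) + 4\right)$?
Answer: $\frac{272046}{11} \approx 24731.0$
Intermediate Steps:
$a{\left(p,v \right)} = 4 + p + 2 v$ ($a{\left(p,v \right)} = \left(p + v\right) + \left(v + 4\right) = \left(p + v\right) + \left(4 + v\right) = 4 + p + 2 v$)
$A = 9$ ($A = 4 + 3 + 2 \cdot 1 = 4 + 3 + 2 = 9$)
$b{\left(y,E \right)} = \frac{5}{11}$ ($b{\left(y,E \right)} = \left(-5\right) \left(- \frac{1}{11}\right) = \frac{5}{11}$)
$K{\left(Z \right)} = \frac{5}{11}$
$K{\left(-130 \right)} - -24731 = \frac{5}{11} - -24731 = \frac{5}{11} + 24731 = \frac{272046}{11}$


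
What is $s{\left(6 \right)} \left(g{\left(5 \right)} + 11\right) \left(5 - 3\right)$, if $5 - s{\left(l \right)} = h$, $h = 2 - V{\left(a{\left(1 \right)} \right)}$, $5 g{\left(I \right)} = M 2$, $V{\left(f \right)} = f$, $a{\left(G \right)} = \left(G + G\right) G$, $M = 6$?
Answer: $134$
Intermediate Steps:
$a{\left(G \right)} = 2 G^{2}$ ($a{\left(G \right)} = 2 G G = 2 G^{2}$)
$g{\left(I \right)} = \frac{12}{5}$ ($g{\left(I \right)} = \frac{6 \cdot 2}{5} = \frac{1}{5} \cdot 12 = \frac{12}{5}$)
$h = 0$ ($h = 2 - 2 \cdot 1^{2} = 2 - 2 \cdot 1 = 2 - 2 = 0$)
$s{\left(l \right)} = 5$ ($s{\left(l \right)} = 5 - 0 = 5 + 0 = 5$)
$s{\left(6 \right)} \left(g{\left(5 \right)} + 11\right) \left(5 - 3\right) = 5 \left(\frac{12}{5} + 11\right) \left(5 - 3\right) = 5 \cdot \frac{67}{5} \cdot 2 = 5 \cdot \frac{134}{5} = 134$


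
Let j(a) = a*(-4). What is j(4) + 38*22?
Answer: 820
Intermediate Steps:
j(a) = -4*a
j(4) + 38*22 = -4*4 + 38*22 = -16 + 836 = 820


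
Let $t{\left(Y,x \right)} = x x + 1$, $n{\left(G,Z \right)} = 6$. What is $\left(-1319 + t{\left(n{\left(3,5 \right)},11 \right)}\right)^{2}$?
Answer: $1432809$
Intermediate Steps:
$t{\left(Y,x \right)} = 1 + x^{2}$ ($t{\left(Y,x \right)} = x^{2} + 1 = 1 + x^{2}$)
$\left(-1319 + t{\left(n{\left(3,5 \right)},11 \right)}\right)^{2} = \left(-1319 + \left(1 + 11^{2}\right)\right)^{2} = \left(-1319 + \left(1 + 121\right)\right)^{2} = \left(-1319 + 122\right)^{2} = \left(-1197\right)^{2} = 1432809$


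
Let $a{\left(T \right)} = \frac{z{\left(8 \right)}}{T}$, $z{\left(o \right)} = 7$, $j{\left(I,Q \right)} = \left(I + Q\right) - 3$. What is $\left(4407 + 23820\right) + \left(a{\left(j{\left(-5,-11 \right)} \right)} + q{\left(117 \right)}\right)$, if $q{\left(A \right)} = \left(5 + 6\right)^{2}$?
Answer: $\frac{538605}{19} \approx 28348.0$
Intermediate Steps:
$j{\left(I,Q \right)} = -3 + I + Q$
$q{\left(A \right)} = 121$ ($q{\left(A \right)} = 11^{2} = 121$)
$a{\left(T \right)} = \frac{7}{T}$
$\left(4407 + 23820\right) + \left(a{\left(j{\left(-5,-11 \right)} \right)} + q{\left(117 \right)}\right) = \left(4407 + 23820\right) + \left(\frac{7}{-3 - 5 - 11} + 121\right) = 28227 + \left(\frac{7}{-19} + 121\right) = 28227 + \left(7 \left(- \frac{1}{19}\right) + 121\right) = 28227 + \left(- \frac{7}{19} + 121\right) = 28227 + \frac{2292}{19} = \frac{538605}{19}$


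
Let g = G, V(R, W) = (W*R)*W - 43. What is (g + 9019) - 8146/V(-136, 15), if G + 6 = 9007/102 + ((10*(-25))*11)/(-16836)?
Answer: 19956447056279/2192598579 ≈ 9101.7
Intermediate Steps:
G = 5900780/71553 (G = -6 + (9007/102 + ((10*(-25))*11)/(-16836)) = -6 + (9007*(1/102) - 250*11*(-1/16836)) = -6 + (9007/102 - 2750*(-1/16836)) = -6 + (9007/102 + 1375/8418) = -6 + 6330098/71553 = 5900780/71553 ≈ 82.467)
V(R, W) = -43 + R*W² (V(R, W) = (R*W)*W - 43 = R*W² - 43 = -43 + R*W²)
g = 5900780/71553 ≈ 82.467
(g + 9019) - 8146/V(-136, 15) = (5900780/71553 + 9019) - 8146/(-43 - 136*15²) = 651237287/71553 - 8146/(-43 - 136*225) = 651237287/71553 - 8146/(-43 - 30600) = 651237287/71553 - 8146/(-30643) = 651237287/71553 - 8146*(-1/30643) = 651237287/71553 + 8146/30643 = 19956447056279/2192598579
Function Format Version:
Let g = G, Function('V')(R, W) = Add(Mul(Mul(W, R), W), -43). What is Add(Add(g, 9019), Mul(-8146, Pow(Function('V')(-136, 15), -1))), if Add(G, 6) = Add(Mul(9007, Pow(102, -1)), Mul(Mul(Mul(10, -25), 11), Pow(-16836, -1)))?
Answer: Rational(19956447056279, 2192598579) ≈ 9101.7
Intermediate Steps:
G = Rational(5900780, 71553) (G = Add(-6, Add(Mul(9007, Pow(102, -1)), Mul(Mul(Mul(10, -25), 11), Pow(-16836, -1)))) = Add(-6, Add(Mul(9007, Rational(1, 102)), Mul(Mul(-250, 11), Rational(-1, 16836)))) = Add(-6, Add(Rational(9007, 102), Mul(-2750, Rational(-1, 16836)))) = Add(-6, Add(Rational(9007, 102), Rational(1375, 8418))) = Add(-6, Rational(6330098, 71553)) = Rational(5900780, 71553) ≈ 82.467)
Function('V')(R, W) = Add(-43, Mul(R, Pow(W, 2))) (Function('V')(R, W) = Add(Mul(Mul(R, W), W), -43) = Add(Mul(R, Pow(W, 2)), -43) = Add(-43, Mul(R, Pow(W, 2))))
g = Rational(5900780, 71553) ≈ 82.467
Add(Add(g, 9019), Mul(-8146, Pow(Function('V')(-136, 15), -1))) = Add(Add(Rational(5900780, 71553), 9019), Mul(-8146, Pow(Add(-43, Mul(-136, Pow(15, 2))), -1))) = Add(Rational(651237287, 71553), Mul(-8146, Pow(Add(-43, Mul(-136, 225)), -1))) = Add(Rational(651237287, 71553), Mul(-8146, Pow(Add(-43, -30600), -1))) = Add(Rational(651237287, 71553), Mul(-8146, Pow(-30643, -1))) = Add(Rational(651237287, 71553), Mul(-8146, Rational(-1, 30643))) = Add(Rational(651237287, 71553), Rational(8146, 30643)) = Rational(19956447056279, 2192598579)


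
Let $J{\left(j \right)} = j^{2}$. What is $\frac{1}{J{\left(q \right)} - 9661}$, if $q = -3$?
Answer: $- \frac{1}{9652} \approx -0.00010361$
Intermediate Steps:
$\frac{1}{J{\left(q \right)} - 9661} = \frac{1}{\left(-3\right)^{2} - 9661} = \frac{1}{9 - 9661} = \frac{1}{-9652} = - \frac{1}{9652}$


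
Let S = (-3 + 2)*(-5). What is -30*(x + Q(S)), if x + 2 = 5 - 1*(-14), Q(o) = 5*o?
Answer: -1260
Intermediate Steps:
S = 5 (S = -1*(-5) = 5)
x = 17 (x = -2 + (5 - 1*(-14)) = -2 + (5 + 14) = -2 + 19 = 17)
-30*(x + Q(S)) = -30*(17 + 5*5) = -30*(17 + 25) = -30*42 = -1260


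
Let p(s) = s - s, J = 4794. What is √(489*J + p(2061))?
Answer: 3*√260474 ≈ 1531.1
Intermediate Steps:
p(s) = 0
√(489*J + p(2061)) = √(489*4794 + 0) = √(2344266 + 0) = √2344266 = 3*√260474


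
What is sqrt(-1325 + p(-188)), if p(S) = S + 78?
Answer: I*sqrt(1435) ≈ 37.881*I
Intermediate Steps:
p(S) = 78 + S
sqrt(-1325 + p(-188)) = sqrt(-1325 + (78 - 188)) = sqrt(-1325 - 110) = sqrt(-1435) = I*sqrt(1435)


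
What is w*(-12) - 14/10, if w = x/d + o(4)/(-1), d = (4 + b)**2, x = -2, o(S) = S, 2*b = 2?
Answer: 1189/25 ≈ 47.560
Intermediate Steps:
b = 1 (b = (1/2)*2 = 1)
d = 25 (d = (4 + 1)**2 = 5**2 = 25)
w = -102/25 (w = -2/25 + 4/(-1) = -2*1/25 + 4*(-1) = -2/25 - 4 = -102/25 ≈ -4.0800)
w*(-12) - 14/10 = -102/25*(-12) - 14/10 = 1224/25 - 14*1/10 = 1224/25 - 7/5 = 1189/25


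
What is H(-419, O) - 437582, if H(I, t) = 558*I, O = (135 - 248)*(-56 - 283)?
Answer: -671384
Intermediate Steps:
O = 38307 (O = -113*(-339) = 38307)
H(-419, O) - 437582 = 558*(-419) - 437582 = -233802 - 437582 = -671384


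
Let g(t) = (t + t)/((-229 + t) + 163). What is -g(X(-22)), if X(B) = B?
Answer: -½ ≈ -0.50000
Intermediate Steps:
g(t) = 2*t/(-66 + t) (g(t) = (2*t)/(-66 + t) = 2*t/(-66 + t))
-g(X(-22)) = -2*(-22)/(-66 - 22) = -2*(-22)/(-88) = -2*(-22)*(-1)/88 = -1*½ = -½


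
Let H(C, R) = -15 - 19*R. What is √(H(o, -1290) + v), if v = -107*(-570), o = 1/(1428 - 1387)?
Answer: √85485 ≈ 292.38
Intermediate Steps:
o = 1/41 ≈ 0.024390
v = 60990
√(H(o, -1290) + v) = √((-15 - 19*(-1290)) + 60990) = √((-15 + 24510) + 60990) = √(24495 + 60990) = √85485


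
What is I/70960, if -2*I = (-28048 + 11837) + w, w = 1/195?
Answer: 395143/3459300 ≈ 0.11423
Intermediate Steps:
w = 1/195 ≈ 0.0051282
I = 1580572/195 (I = -((-28048 + 11837) + 1/195)/2 = -(-16211 + 1/195)/2 = -½*(-3161144/195) = 1580572/195 ≈ 8105.5)
I/70960 = (1580572/195)/70960 = (1580572/195)*(1/70960) = 395143/3459300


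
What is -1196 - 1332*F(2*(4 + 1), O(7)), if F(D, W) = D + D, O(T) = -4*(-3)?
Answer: -27836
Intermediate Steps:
O(T) = 12
F(D, W) = 2*D
-1196 - 1332*F(2*(4 + 1), O(7)) = -1196 - 2664*2*(4 + 1) = -1196 - 2664*2*5 = -1196 - 2664*10 = -1196 - 1332*20 = -1196 - 26640 = -27836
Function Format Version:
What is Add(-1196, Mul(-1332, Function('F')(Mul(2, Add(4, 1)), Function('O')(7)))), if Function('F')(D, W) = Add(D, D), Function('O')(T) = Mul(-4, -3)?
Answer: -27836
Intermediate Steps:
Function('O')(T) = 12
Function('F')(D, W) = Mul(2, D)
Add(-1196, Mul(-1332, Function('F')(Mul(2, Add(4, 1)), Function('O')(7)))) = Add(-1196, Mul(-1332, Mul(2, Mul(2, Add(4, 1))))) = Add(-1196, Mul(-1332, Mul(2, Mul(2, 5)))) = Add(-1196, Mul(-1332, Mul(2, 10))) = Add(-1196, Mul(-1332, 20)) = Add(-1196, -26640) = -27836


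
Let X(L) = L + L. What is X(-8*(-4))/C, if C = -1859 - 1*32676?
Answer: -64/34535 ≈ -0.0018532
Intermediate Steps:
C = -34535 (C = -1859 - 32676 = -34535)
X(L) = 2*L
X(-8*(-4))/C = (2*(-8*(-4)))/(-34535) = (2*32)*(-1/34535) = 64*(-1/34535) = -64/34535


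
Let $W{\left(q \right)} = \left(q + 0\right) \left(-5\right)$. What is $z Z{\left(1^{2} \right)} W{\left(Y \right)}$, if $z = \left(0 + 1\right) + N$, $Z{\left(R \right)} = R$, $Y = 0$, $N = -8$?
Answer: $0$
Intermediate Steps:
$W{\left(q \right)} = - 5 q$ ($W{\left(q \right)} = q \left(-5\right) = - 5 q$)
$z = -7$ ($z = \left(0 + 1\right) - 8 = 1 - 8 = -7$)
$z Z{\left(1^{2} \right)} W{\left(Y \right)} = - 7 \cdot 1^{2} \left(\left(-5\right) 0\right) = \left(-7\right) 1 \cdot 0 = \left(-7\right) 0 = 0$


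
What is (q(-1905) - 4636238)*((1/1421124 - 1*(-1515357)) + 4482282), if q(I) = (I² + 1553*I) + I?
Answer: -33817252212609575171/1421124 ≈ -2.3796e+13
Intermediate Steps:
q(I) = I² + 1554*I
(q(-1905) - 4636238)*((1/1421124 - 1*(-1515357)) + 4482282) = (-1905*(1554 - 1905) - 4636238)*((1/1421124 - 1*(-1515357)) + 4482282) = (-1905*(-351) - 4636238)*((1/1421124 + 1515357) + 4482282) = (668655 - 4636238)*(2153510201269/1421124 + 4482282) = -3967583*8523388726237/1421124 = -33817252212609575171/1421124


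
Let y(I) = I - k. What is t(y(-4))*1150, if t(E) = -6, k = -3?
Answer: -6900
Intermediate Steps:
y(I) = 3 + I (y(I) = I - 1*(-3) = I + 3 = 3 + I)
t(y(-4))*1150 = -6*1150 = -6900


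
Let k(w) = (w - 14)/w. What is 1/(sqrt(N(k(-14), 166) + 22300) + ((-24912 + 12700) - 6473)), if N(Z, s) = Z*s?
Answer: -18685/349106593 - 2*sqrt(5658)/349106593 ≈ -5.3953e-5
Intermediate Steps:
k(w) = (-14 + w)/w
1/(sqrt(N(k(-14), 166) + 22300) + ((-24912 + 12700) - 6473)) = 1/(sqrt(((-14 - 14)/(-14))*166 + 22300) + ((-24912 + 12700) - 6473)) = 1/(sqrt(-1/14*(-28)*166 + 22300) + (-12212 - 6473)) = 1/(sqrt(2*166 + 22300) - 18685) = 1/(sqrt(332 + 22300) - 18685) = 1/(sqrt(22632) - 18685) = 1/(2*sqrt(5658) - 18685) = 1/(-18685 + 2*sqrt(5658))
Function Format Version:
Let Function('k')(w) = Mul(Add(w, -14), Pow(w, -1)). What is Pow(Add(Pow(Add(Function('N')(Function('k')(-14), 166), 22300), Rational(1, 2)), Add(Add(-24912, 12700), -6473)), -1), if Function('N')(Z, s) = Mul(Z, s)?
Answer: Add(Rational(-18685, 349106593), Mul(Rational(-2, 349106593), Pow(5658, Rational(1, 2)))) ≈ -5.3953e-5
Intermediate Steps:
Function('k')(w) = Mul(Pow(w, -1), Add(-14, w)) (Function('k')(w) = Mul(Add(-14, w), Pow(w, -1)) = Mul(Pow(w, -1), Add(-14, w)))
Pow(Add(Pow(Add(Function('N')(Function('k')(-14), 166), 22300), Rational(1, 2)), Add(Add(-24912, 12700), -6473)), -1) = Pow(Add(Pow(Add(Mul(Mul(Pow(-14, -1), Add(-14, -14)), 166), 22300), Rational(1, 2)), Add(Add(-24912, 12700), -6473)), -1) = Pow(Add(Pow(Add(Mul(Mul(Rational(-1, 14), -28), 166), 22300), Rational(1, 2)), Add(-12212, -6473)), -1) = Pow(Add(Pow(Add(Mul(2, 166), 22300), Rational(1, 2)), -18685), -1) = Pow(Add(Pow(Add(332, 22300), Rational(1, 2)), -18685), -1) = Pow(Add(Pow(22632, Rational(1, 2)), -18685), -1) = Pow(Add(Mul(2, Pow(5658, Rational(1, 2))), -18685), -1) = Pow(Add(-18685, Mul(2, Pow(5658, Rational(1, 2)))), -1)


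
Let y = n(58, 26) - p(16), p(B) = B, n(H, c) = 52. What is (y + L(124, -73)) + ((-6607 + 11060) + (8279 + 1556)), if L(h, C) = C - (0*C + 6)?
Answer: 14245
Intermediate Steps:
L(h, C) = -6 + C (L(h, C) = C - (0 + 6) = C - 1*6 = C - 6 = -6 + C)
y = 36 (y = 52 - 1*16 = 52 - 16 = 36)
(y + L(124, -73)) + ((-6607 + 11060) + (8279 + 1556)) = (36 + (-6 - 73)) + ((-6607 + 11060) + (8279 + 1556)) = (36 - 79) + (4453 + 9835) = -43 + 14288 = 14245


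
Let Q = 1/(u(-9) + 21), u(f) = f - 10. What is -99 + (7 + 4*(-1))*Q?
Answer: -195/2 ≈ -97.500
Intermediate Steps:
u(f) = -10 + f
Q = 1/2 (Q = 1/((-10 - 9) + 21) = 1/(-19 + 21) = 1/2 ≈ 0.50000)
-99 + (7 + 4*(-1))*Q = -99 + (7 + 4*(-1))*(1/2) = -99 + (7 - 4)*(1/2) = -99 + 3*(1/2) = -99 + 3/2 = -195/2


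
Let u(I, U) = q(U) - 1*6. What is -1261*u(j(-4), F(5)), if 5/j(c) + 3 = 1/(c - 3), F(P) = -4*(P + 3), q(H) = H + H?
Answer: 88270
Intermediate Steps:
q(H) = 2*H
F(P) = -12 - 4*P (F(P) = -4*(3 + P) = -12 - 4*P)
j(c) = 5/(-3 + 1/(-3 + c)) (j(c) = 5/(-3 + 1/(c - 3)) = 5/(-3 + 1/(-3 + c)))
u(I, U) = -6 + 2*U (u(I, U) = 2*U - 1*6 = 2*U - 6 = -6 + 2*U)
-1261*u(j(-4), F(5)) = -1261*(-6 + 2*(-12 - 4*5)) = -1261*(-6 + 2*(-12 - 20)) = -1261*(-6 + 2*(-32)) = -1261*(-6 - 64) = -1261*(-70) = 88270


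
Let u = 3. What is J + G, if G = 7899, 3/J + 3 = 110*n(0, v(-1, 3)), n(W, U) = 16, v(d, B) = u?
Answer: 13878546/1757 ≈ 7899.0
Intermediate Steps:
v(d, B) = 3
J = 3/1757 (J = 3/(-3 + 110*16) = 3/(-3 + 1760) = 3/1757 ≈ 0.0017075)
J + G = 3/1757 + 7899 = 13878546/1757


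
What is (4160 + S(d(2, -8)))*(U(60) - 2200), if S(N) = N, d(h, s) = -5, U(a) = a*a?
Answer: 5817000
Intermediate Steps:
U(a) = a**2
(4160 + S(d(2, -8)))*(U(60) - 2200) = (4160 - 5)*(60**2 - 2200) = 4155*(3600 - 2200) = 4155*1400 = 5817000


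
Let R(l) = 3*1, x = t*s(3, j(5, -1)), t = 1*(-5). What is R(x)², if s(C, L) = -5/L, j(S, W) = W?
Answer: 9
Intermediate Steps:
t = -5
x = -25 (x = -(-25)/(-1) = -(-25)*(-1) = -5*5 = -25)
R(l) = 3
R(x)² = 3² = 9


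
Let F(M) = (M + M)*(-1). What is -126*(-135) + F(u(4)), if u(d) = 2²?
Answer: 17002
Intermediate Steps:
u(d) = 4
F(M) = -2*M (F(M) = (2*M)*(-1) = -2*M)
-126*(-135) + F(u(4)) = -126*(-135) - 2*4 = 17010 - 8 = 17002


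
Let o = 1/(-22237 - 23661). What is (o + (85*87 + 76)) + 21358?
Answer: 1323193441/45898 ≈ 28829.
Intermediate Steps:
o = -1/45898 (o = 1/(-45898) = -1/45898 ≈ -2.1787e-5)
(o + (85*87 + 76)) + 21358 = (-1/45898 + (85*87 + 76)) + 21358 = (-1/45898 + (7395 + 76)) + 21358 = (-1/45898 + 7471) + 21358 = 342903957/45898 + 21358 = 1323193441/45898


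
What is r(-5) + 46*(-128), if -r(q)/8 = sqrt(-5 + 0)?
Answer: -5888 - 8*I*sqrt(5) ≈ -5888.0 - 17.889*I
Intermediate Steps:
r(q) = -8*I*sqrt(5) (r(q) = -8*sqrt(-5 + 0) = -8*I*sqrt(5))
r(-5) + 46*(-128) = -8*I*sqrt(5) + 46*(-128) = -8*I*sqrt(5) - 5888 = -5888 - 8*I*sqrt(5)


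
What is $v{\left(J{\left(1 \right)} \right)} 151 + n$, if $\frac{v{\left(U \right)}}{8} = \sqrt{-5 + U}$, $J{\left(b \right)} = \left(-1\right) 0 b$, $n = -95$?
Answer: $-95 + 1208 i \sqrt{5} \approx -95.0 + 2701.2 i$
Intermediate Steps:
$J{\left(b \right)} = 0$ ($J{\left(b \right)} = 0 b = 0$)
$v{\left(U \right)} = 8 \sqrt{-5 + U}$
$v{\left(J{\left(1 \right)} \right)} 151 + n = 8 \sqrt{-5 + 0} \cdot 151 - 95 = 8 \sqrt{-5} \cdot 151 - 95 = 8 i \sqrt{5} \cdot 151 - 95 = 1208 i \sqrt{5} - 95 = -95 + 1208 i \sqrt{5}$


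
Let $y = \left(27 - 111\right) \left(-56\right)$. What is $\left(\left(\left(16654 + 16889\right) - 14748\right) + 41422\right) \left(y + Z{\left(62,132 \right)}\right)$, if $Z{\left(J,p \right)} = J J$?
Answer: $514734916$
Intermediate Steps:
$Z{\left(J,p \right)} = J^{2}$
$y = 4704$ ($y = \left(-84\right) \left(-56\right) = 4704$)
$\left(\left(\left(16654 + 16889\right) - 14748\right) + 41422\right) \left(y + Z{\left(62,132 \right)}\right) = \left(\left(\left(16654 + 16889\right) - 14748\right) + 41422\right) \left(4704 + 62^{2}\right) = \left(\left(33543 - 14748\right) + 41422\right) \left(4704 + 3844\right) = \left(18795 + 41422\right) 8548 = 60217 \cdot 8548 = 514734916$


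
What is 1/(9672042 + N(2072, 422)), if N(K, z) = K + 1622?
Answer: 1/9675736 ≈ 1.0335e-7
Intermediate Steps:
N(K, z) = 1622 + K
1/(9672042 + N(2072, 422)) = 1/(9672042 + (1622 + 2072)) = 1/(9672042 + 3694) = 1/9675736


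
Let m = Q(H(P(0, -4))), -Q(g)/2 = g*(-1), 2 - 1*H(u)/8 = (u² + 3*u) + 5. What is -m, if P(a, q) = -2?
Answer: 16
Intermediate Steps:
H(u) = -24 - 24*u - 8*u² (H(u) = 16 - 8*((u² + 3*u) + 5) = 16 - 8*(5 + u² + 3*u) = 16 + (-40 - 24*u - 8*u²) = -24 - 24*u - 8*u²)
Q(g) = 2*g (Q(g) = -2*g*(-1) = -(-2)*g = 2*g)
m = -16 (m = 2*(-24 - 24*(-2) - 8*(-2)²) = 2*(-24 + 48 - 8*4) = 2*(-24 + 48 - 32) = 2*(-8) = -16)
-m = -1*(-16) = 16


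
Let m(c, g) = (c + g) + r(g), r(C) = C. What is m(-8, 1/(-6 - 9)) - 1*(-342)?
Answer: 5008/15 ≈ 333.87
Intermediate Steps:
m(c, g) = c + 2*g (m(c, g) = (c + g) + g = c + 2*g)
m(-8, 1/(-6 - 9)) - 1*(-342) = (-8 + 2/(-6 - 9)) - 1*(-342) = (-8 + 2/(-15)) + 342 = (-8 + 2*(-1/15)) + 342 = (-8 - 2/15) + 342 = -122/15 + 342 = 5008/15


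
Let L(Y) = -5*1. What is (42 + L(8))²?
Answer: 1369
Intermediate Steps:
L(Y) = -5
(42 + L(8))² = (42 - 5)² = 37² = 1369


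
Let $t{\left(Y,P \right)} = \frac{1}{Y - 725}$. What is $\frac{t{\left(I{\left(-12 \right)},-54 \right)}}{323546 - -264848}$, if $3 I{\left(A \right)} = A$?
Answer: $- \frac{1}{428939226} \approx -2.3313 \cdot 10^{-9}$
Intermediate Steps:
$I{\left(A \right)} = \frac{A}{3}$
$t{\left(Y,P \right)} = \frac{1}{-725 + Y}$
$\frac{t{\left(I{\left(-12 \right)},-54 \right)}}{323546 - -264848} = \frac{1}{\left(-725 + \frac{1}{3} \left(-12\right)\right) \left(323546 - -264848\right)} = \frac{1}{\left(-725 - 4\right) \left(323546 + 264848\right)} = \frac{1}{\left(-729\right) 588394} = \left(- \frac{1}{729}\right) \frac{1}{588394} = - \frac{1}{428939226}$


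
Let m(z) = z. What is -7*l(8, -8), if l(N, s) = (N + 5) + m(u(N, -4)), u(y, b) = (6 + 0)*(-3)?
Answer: 35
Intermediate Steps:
u(y, b) = -18 (u(y, b) = 6*(-3) = -18)
l(N, s) = -13 + N (l(N, s) = (N + 5) - 18 = (5 + N) - 18 = -13 + N)
-7*l(8, -8) = -7*(-13 + 8) = -7*(-5) = 35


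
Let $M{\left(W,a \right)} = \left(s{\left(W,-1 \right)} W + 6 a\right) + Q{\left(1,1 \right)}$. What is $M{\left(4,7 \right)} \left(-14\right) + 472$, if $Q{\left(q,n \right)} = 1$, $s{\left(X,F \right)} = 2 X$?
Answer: $-578$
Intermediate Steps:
$M{\left(W,a \right)} = 1 + 2 W^{2} + 6 a$ ($M{\left(W,a \right)} = \left(2 W W + 6 a\right) + 1 = \left(2 W^{2} + 6 a\right) + 1 = 1 + 2 W^{2} + 6 a$)
$M{\left(4,7 \right)} \left(-14\right) + 472 = \left(1 + 2 \cdot 4^{2} + 6 \cdot 7\right) \left(-14\right) + 472 = \left(1 + 2 \cdot 16 + 42\right) \left(-14\right) + 472 = \left(1 + 32 + 42\right) \left(-14\right) + 472 = 75 \left(-14\right) + 472 = -1050 + 472 = -578$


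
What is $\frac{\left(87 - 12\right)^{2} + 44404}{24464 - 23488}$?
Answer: $\frac{50029}{976} \approx 51.259$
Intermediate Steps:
$\frac{\left(87 - 12\right)^{2} + 44404}{24464 - 23488} = \frac{75^{2} + 44404}{976} = \left(5625 + 44404\right) \frac{1}{976} = 50029 \cdot \frac{1}{976} = \frac{50029}{976}$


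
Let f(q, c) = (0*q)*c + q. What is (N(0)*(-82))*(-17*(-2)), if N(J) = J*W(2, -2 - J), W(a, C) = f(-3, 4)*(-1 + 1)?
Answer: 0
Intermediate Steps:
f(q, c) = q (f(q, c) = 0*c + q = 0 + q = q)
W(a, C) = 0 (W(a, C) = -3*(-1 + 1) = -3*0 = 0)
N(J) = 0 (N(J) = J*0 = 0)
(N(0)*(-82))*(-17*(-2)) = (0*(-82))*(-17*(-2)) = 0*34 = 0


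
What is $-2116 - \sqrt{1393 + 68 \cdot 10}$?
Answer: $-2116 - \sqrt{2073} \approx -2161.5$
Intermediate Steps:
$-2116 - \sqrt{1393 + 68 \cdot 10} = -2116 - \sqrt{1393 + 680} = -2116 - \sqrt{2073}$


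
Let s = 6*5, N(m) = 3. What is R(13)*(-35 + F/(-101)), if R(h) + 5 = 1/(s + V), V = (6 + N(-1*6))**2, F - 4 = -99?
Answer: 1905760/11211 ≈ 169.99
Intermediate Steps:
F = -95 (F = 4 - 99 = -95)
s = 30
V = 81 (V = (6 + 3)**2 = 9**2 = 81)
R(h) = -554/111 (R(h) = -5 + 1/(30 + 81) = -5 + 1/111 = -554/111)
R(13)*(-35 + F/(-101)) = -554*(-35 - 95/(-101))/111 = -554*(-35 - 95*(-1/101))/111 = -554*(-35 + 95/101)/111 = -554/111*(-3440/101) = 1905760/11211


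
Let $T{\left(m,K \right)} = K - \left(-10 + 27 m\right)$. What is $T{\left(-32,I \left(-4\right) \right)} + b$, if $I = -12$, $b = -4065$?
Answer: $-3143$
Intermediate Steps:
$T{\left(m,K \right)} = 10 + K - 27 m$ ($T{\left(m,K \right)} = K - \left(-10 + 27 m\right) = 10 + K - 27 m$)
$T{\left(-32,I \left(-4\right) \right)} + b = \left(10 - -48 - -864\right) - 4065 = \left(10 + 48 + 864\right) - 4065 = 922 - 4065 = -3143$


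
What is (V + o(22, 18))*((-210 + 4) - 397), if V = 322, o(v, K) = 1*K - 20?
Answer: -192960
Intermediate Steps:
o(v, K) = -20 + K (o(v, K) = K - 20 = -20 + K)
(V + o(22, 18))*((-210 + 4) - 397) = (322 + (-20 + 18))*((-210 + 4) - 397) = (322 - 2)*(-206 - 397) = 320*(-603) = -192960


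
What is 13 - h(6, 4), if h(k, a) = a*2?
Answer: 5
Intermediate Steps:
h(k, a) = 2*a
13 - h(6, 4) = 13 - 2*4 = 13 - 1*8 = 13 - 8 = 5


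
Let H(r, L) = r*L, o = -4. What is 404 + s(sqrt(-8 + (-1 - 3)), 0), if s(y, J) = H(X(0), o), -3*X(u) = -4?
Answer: 1196/3 ≈ 398.67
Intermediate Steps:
X(u) = 4/3 (X(u) = -1/3*(-4) = 4/3)
H(r, L) = L*r
s(y, J) = -16/3 (s(y, J) = -4*4/3 = -16/3)
404 + s(sqrt(-8 + (-1 - 3)), 0) = 404 - 16/3 = 1196/3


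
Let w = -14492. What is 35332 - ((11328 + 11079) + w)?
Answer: 27417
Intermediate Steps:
35332 - ((11328 + 11079) + w) = 35332 - ((11328 + 11079) - 14492) = 35332 - (22407 - 14492) = 35332 - 1*7915 = 35332 - 7915 = 27417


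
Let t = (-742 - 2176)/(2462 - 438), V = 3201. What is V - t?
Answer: 3240871/1012 ≈ 3202.4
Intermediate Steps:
t = -1459/1012 (t = -2918/2024 = -2918*1/2024 = -1459/1012 ≈ -1.4417)
V - t = 3201 - 1*(-1459/1012) = 3201 + 1459/1012 = 3240871/1012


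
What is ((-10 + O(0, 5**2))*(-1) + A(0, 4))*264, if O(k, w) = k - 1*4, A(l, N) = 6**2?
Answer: 13200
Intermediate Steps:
A(l, N) = 36
O(k, w) = -4 + k (O(k, w) = k - 4 = -4 + k)
((-10 + O(0, 5**2))*(-1) + A(0, 4))*264 = ((-10 + (-4 + 0))*(-1) + 36)*264 = ((-10 - 4)*(-1) + 36)*264 = (-14*(-1) + 36)*264 = (14 + 36)*264 = 50*264 = 13200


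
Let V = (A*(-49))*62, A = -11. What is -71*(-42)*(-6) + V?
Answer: 15526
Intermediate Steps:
V = 33418 (V = -11*(-49)*62 = 539*62 = 33418)
-71*(-42)*(-6) + V = -71*(-42)*(-6) + 33418 = 2982*(-6) + 33418 = -17892 + 33418 = 15526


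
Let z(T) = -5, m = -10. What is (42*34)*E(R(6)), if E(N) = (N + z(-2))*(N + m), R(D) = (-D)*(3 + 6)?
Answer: 5392128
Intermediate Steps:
R(D) = -9*D (R(D) = -D*9 = -9*D)
E(N) = (-10 + N)*(-5 + N) (E(N) = (N - 5)*(N - 10) = (-5 + N)*(-10 + N) = (-10 + N)*(-5 + N))
(42*34)*E(R(6)) = (42*34)*(50 + (-9*6)**2 - (-135)*6) = 1428*(50 + (-54)**2 - 15*(-54)) = 1428*(50 + 2916 + 810) = 1428*3776 = 5392128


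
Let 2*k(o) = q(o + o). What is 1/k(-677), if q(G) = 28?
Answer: 1/14 ≈ 0.071429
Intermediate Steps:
k(o) = 14 (k(o) = (1/2)*28 = 14)
1/k(-677) = 1/14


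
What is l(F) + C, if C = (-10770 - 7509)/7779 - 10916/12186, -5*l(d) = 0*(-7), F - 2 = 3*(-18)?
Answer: -51277243/15799149 ≈ -3.2456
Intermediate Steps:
F = -52 (F = 2 + 3*(-18) = 2 - 54 = -52)
l(d) = 0 (l(d) = -0*(-7) = -1/5*0 = 0)
C = -51277243/15799149 (C = -18279*1/7779 - 10916*1/12186 = -6093/2593 - 5458/6093 = -51277243/15799149 ≈ -3.2456)
l(F) + C = 0 - 51277243/15799149 = -51277243/15799149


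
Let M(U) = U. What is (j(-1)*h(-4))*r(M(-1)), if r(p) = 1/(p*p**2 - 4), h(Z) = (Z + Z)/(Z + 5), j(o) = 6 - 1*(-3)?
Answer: 72/5 ≈ 14.400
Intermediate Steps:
j(o) = 9 (j(o) = 6 + 3 = 9)
h(Z) = 2*Z/(5 + Z) (h(Z) = (2*Z)/(5 + Z) = 2*Z/(5 + Z))
r(p) = 1/(-4 + p**3) (r(p) = 1/(p**3 - 4) = 1/(-4 + p**3))
(j(-1)*h(-4))*r(M(-1)) = (9*(2*(-4)/(5 - 4)))/(-4 + (-1)**3) = (9*(2*(-4)/1))/(-4 - 1) = (9*(2*(-4)*1))/(-5) = (9*(-8))*(-1/5) = -72*(-1/5) = 72/5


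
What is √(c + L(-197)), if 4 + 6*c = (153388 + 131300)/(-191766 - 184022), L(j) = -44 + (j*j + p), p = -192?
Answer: √3063958168989333/281841 ≈ 196.40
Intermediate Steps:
L(j) = -236 + j² (L(j) = -44 + (j*j - 192) = -44 + (j² - 192) = -44 + (-192 + j²) = -236 + j²)
c = -223480/281841 (c = -⅔ + ((153388 + 131300)/(-191766 - 184022))/6 = -⅔ + (284688/(-375788))/6 = -⅔ + (284688*(-1/375788))/6 = -⅔ + (⅙)*(-71172/93947) = -⅔ - 11862/93947 = -223480/281841 ≈ -0.79293)
√(c + L(-197)) = √(-223480/281841 + (-236 + (-197)²)) = √(-223480/281841 + (-236 + 38809)) = √(-223480/281841 + 38573) = √(10871229413/281841) = √3063958168989333/281841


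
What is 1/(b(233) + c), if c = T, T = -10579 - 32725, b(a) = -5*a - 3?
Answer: -1/44472 ≈ -2.2486e-5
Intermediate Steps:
b(a) = -3 - 5*a
T = -43304
c = -43304
1/(b(233) + c) = 1/((-3 - 5*233) - 43304) = 1/((-3 - 1165) - 43304) = 1/(-1168 - 43304) = 1/(-44472) = -1/44472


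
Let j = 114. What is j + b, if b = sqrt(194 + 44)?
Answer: 114 + sqrt(238) ≈ 129.43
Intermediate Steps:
b = sqrt(238) ≈ 15.427
j + b = 114 + sqrt(238)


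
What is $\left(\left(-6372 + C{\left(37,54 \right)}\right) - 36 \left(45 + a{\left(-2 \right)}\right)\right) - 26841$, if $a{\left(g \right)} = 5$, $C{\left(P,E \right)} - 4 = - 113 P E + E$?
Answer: $-260729$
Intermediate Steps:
$C{\left(P,E \right)} = 4 + E - 113 E P$ ($C{\left(P,E \right)} = 4 + \left(- 113 P E + E\right) = 4 - \left(- E + 113 E P\right) = 4 + E - 113 E P$)
$\left(\left(-6372 + C{\left(37,54 \right)}\right) - 36 \left(45 + a{\left(-2 \right)}\right)\right) - 26841 = \left(\left(-6372 + \left(4 + 54 - 6102 \cdot 37\right)\right) - 36 \left(45 + 5\right)\right) - 26841 = \left(\left(-6372 + \left(4 + 54 - 225774\right)\right) - 1800\right) - 26841 = \left(\left(-6372 - 225716\right) - 1800\right) - 26841 = \left(-232088 - 1800\right) - 26841 = -233888 - 26841 = -260729$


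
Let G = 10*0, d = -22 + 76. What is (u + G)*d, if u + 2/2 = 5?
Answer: 216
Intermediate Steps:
d = 54
G = 0
u = 4 (u = -1 + 5 = 4)
(u + G)*d = (4 + 0)*54 = 4*54 = 216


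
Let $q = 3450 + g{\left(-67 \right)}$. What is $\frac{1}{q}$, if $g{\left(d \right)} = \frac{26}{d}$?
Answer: $\frac{67}{231124} \approx 0.00028989$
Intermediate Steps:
$q = \frac{231124}{67}$ ($q = 3450 + \frac{26}{-67} = 3450 + 26 \left(- \frac{1}{67}\right) = 3450 - \frac{26}{67} = \frac{231124}{67} \approx 3449.6$)
$\frac{1}{q} = \frac{1}{\frac{231124}{67}} = \frac{67}{231124}$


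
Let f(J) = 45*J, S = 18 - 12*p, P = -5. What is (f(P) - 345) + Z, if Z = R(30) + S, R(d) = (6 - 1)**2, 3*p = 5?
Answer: -547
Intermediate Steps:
p = 5/3 (p = (1/3)*5 = 5/3 ≈ 1.6667)
S = -2 (S = 18 - 12*5/3 = 18 - 20 = -2)
R(d) = 25 (R(d) = 5**2 = 25)
Z = 23 (Z = 25 - 2 = 23)
(f(P) - 345) + Z = (45*(-5) - 345) + 23 = (-225 - 345) + 23 = -570 + 23 = -547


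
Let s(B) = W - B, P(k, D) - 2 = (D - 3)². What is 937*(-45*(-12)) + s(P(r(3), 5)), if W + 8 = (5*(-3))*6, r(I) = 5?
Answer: 505876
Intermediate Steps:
P(k, D) = 2 + (-3 + D)² (P(k, D) = 2 + (D - 3)² = 2 + (-3 + D)²)
W = -98 (W = -8 + (5*(-3))*6 = -8 - 15*6 = -8 - 90 = -98)
s(B) = -98 - B
937*(-45*(-12)) + s(P(r(3), 5)) = 937*(-45*(-12)) + (-98 - (2 + (-3 + 5)²)) = 937*540 + (-98 - (2 + 2²)) = 505980 + (-98 - (2 + 4)) = 505980 + (-98 - 1*6) = 505980 + (-98 - 6) = 505980 - 104 = 505876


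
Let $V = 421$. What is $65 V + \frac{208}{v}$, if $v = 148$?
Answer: $\frac{1012557}{37} \approx 27366.0$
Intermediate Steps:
$65 V + \frac{208}{v} = 65 \cdot 421 + \frac{208}{148} = 27365 + 208 \cdot \frac{1}{148} = 27365 + \frac{52}{37} = \frac{1012557}{37}$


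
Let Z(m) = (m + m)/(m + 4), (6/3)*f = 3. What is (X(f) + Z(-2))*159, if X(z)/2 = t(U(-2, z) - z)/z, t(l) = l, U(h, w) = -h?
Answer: -212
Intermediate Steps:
f = 3/2 (f = (½)*3 = 3/2 ≈ 1.5000)
Z(m) = 2*m/(4 + m) (Z(m) = (2*m)/(4 + m) = 2*m/(4 + m))
X(z) = 2*(2 - z)/z (X(z) = 2*((-1*(-2) - z)/z) = 2*((2 - z)/z) = 2*(2 - z)/z)
(X(f) + Z(-2))*159 = ((-2 + 4/(3/2)) + 2*(-2)/(4 - 2))*159 = ((-2 + 4*(⅔)) + 2*(-2)/2)*159 = ((-2 + 8/3) + 2*(-2)*(½))*159 = (⅔ - 2)*159 = -4/3*159 = -212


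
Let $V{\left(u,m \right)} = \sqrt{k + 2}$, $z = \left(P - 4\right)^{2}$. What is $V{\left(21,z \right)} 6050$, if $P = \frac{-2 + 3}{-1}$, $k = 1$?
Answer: $6050 \sqrt{3} \approx 10479.0$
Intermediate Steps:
$P = -1$ ($P = 1 \left(-1\right) = -1$)
$z = 25$ ($z = \left(-1 - 4\right)^{2} = \left(-5\right)^{2} = 25$)
$V{\left(u,m \right)} = \sqrt{3}$ ($V{\left(u,m \right)} = \sqrt{1 + 2} = \sqrt{3}$)
$V{\left(21,z \right)} 6050 = \sqrt{3} \cdot 6050 = 6050 \sqrt{3}$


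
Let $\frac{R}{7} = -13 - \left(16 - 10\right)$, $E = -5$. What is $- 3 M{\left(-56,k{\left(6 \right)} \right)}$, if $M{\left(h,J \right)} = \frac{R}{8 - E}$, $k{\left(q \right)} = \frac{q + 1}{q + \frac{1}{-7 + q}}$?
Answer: $\frac{399}{13} \approx 30.692$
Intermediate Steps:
$R = -133$ ($R = 7 \left(-13 - \left(16 - 10\right)\right) = 7 \left(-13 - 6\right) = 7 \left(-19\right) = -133$)
$k{\left(q \right)} = \frac{1 + q}{q + \frac{1}{-7 + q}}$
$M{\left(h,J \right)} = - \frac{133}{13}$ ($M{\left(h,J \right)} = - \frac{133}{8 - -5} = - \frac{133}{8 + 5} = - \frac{133}{13}$)
$- 3 M{\left(-56,k{\left(6 \right)} \right)} = \left(-3\right) \left(- \frac{133}{13}\right) = \frac{399}{13}$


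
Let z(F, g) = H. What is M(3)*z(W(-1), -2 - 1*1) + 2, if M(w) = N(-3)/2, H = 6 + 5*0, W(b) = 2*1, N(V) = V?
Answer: -7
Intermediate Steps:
W(b) = 2
H = 6 (H = 6 + 0 = 6)
z(F, g) = 6
M(w) = -3/2
M(3)*z(W(-1), -2 - 1*1) + 2 = -3/2*6 + 2 = -9 + 2 = -7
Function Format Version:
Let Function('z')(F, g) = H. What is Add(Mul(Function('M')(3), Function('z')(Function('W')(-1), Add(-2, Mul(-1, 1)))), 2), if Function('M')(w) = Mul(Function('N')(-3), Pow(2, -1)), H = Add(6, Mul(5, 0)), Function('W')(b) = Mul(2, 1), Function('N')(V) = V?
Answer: -7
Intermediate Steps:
Function('W')(b) = 2
H = 6 (H = Add(6, 0) = 6)
Function('z')(F, g) = 6
Function('M')(w) = Rational(-3, 2) (Function('M')(w) = Mul(-3, Pow(2, -1)) = Mul(-3, Rational(1, 2)) = Rational(-3, 2))
Add(Mul(Function('M')(3), Function('z')(Function('W')(-1), Add(-2, Mul(-1, 1)))), 2) = Add(Mul(Rational(-3, 2), 6), 2) = Add(-9, 2) = -7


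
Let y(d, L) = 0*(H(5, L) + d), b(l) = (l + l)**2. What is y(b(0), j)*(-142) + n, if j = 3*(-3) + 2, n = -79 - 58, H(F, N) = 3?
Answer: -137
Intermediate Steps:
n = -137
j = -7 (j = -9 + 2 = -7)
b(l) = 4*l**2 (b(l) = (2*l)**2 = 4*l**2)
y(d, L) = 0 (y(d, L) = 0*(3 + d) = 0)
y(b(0), j)*(-142) + n = 0*(-142) - 137 = 0 - 137 = -137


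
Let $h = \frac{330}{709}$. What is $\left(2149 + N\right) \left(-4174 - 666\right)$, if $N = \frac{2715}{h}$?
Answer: $-38633540$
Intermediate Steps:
$h = \frac{330}{709}$ ($h = 330 \cdot \frac{1}{709} = \frac{330}{709} \approx 0.46544$)
$N = \frac{128329}{22}$ ($N = \frac{2715}{\frac{330}{709}} = 2715 \cdot \frac{709}{330} = \frac{128329}{22} \approx 5833.1$)
$\left(2149 + N\right) \left(-4174 - 666\right) = \left(2149 + \frac{128329}{22}\right) \left(-4174 - 666\right) = \frac{175607}{22} \left(-4840\right) = -38633540$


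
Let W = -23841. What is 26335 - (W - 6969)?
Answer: 57145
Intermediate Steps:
26335 - (W - 6969) = 26335 - (-23841 - 6969) = 26335 - 1*(-30810) = 26335 + 30810 = 57145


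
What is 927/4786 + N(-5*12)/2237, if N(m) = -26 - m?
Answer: 2236423/10706282 ≈ 0.20889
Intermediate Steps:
927/4786 + N(-5*12)/2237 = 927/4786 + (-26 - (-5)*12)/2237 = 927*(1/4786) + (-26 - 1*(-60))*(1/2237) = 927/4786 + (-26 + 60)*(1/2237) = 927/4786 + 34*(1/2237) = 927/4786 + 34/2237 = 2236423/10706282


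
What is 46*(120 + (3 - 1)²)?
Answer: 5704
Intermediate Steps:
46*(120 + (3 - 1)²) = 46*(120 + 2²) = 46*(120 + 4) = 46*124 = 5704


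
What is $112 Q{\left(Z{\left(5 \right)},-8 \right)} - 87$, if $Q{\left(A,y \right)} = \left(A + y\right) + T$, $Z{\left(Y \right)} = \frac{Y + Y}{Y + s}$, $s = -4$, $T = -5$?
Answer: $-423$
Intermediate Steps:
$Z{\left(Y \right)} = \frac{2 Y}{-4 + Y}$ ($Z{\left(Y \right)} = \frac{Y + Y}{Y - 4} = \frac{2 Y}{-4 + Y}$)
$Q{\left(A,y \right)} = -5 + A + y$ ($Q{\left(A,y \right)} = \left(A + y\right) - 5 = -5 + A + y$)
$112 Q{\left(Z{\left(5 \right)},-8 \right)} - 87 = 112 \left(-5 + 2 \cdot 5 \frac{1}{-4 + 5} - 8\right) - 87 = 112 \left(-5 + 2 \cdot 5 \cdot 1^{-1} - 8\right) - 87 = 112 \left(-5 + 2 \cdot 5 \cdot 1 - 8\right) - 87 = 112 \left(-5 + 10 - 8\right) - 87 = 112 \left(-3\right) - 87 = -336 - 87 = -423$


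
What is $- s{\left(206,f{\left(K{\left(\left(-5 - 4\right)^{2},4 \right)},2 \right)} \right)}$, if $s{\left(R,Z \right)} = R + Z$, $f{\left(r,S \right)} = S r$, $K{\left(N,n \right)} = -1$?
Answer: $-204$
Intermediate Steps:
$- s{\left(206,f{\left(K{\left(\left(-5 - 4\right)^{2},4 \right)},2 \right)} \right)} = - (206 + 2 \left(-1\right)) = - (206 - 2) = \left(-1\right) 204 = -204$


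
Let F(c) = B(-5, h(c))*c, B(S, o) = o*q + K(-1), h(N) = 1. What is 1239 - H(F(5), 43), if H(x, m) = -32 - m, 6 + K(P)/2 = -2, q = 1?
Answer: 1314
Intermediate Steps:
K(P) = -16 (K(P) = -12 + 2*(-2) = -12 - 4 = -16)
B(S, o) = -16 + o (B(S, o) = o*1 - 16 = o - 16 = -16 + o)
F(c) = -15*c (F(c) = (-16 + 1)*c = -15*c)
1239 - H(F(5), 43) = 1239 - (-32 - 1*43) = 1239 - (-32 - 43) = 1239 - 1*(-75) = 1239 + 75 = 1314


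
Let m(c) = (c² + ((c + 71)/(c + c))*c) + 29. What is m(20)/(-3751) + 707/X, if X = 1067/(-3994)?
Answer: -1925895009/727694 ≈ -2646.6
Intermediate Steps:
m(c) = 129/2 + c² + c/2 (m(c) = (c² + ((71 + c)/((2*c)))*c) + 29 = (c² + ((71 + c)*(1/(2*c)))*c) + 29 = (c² + ((71 + c)/(2*c))*c) + 29 = (c² + (71/2 + c/2)) + 29 = (71/2 + c² + c/2) + 29 = 129/2 + c² + c/2)
X = -1067/3994 (X = 1067*(-1/3994) = -1067/3994 ≈ -0.26715)
m(20)/(-3751) + 707/X = (129/2 + 20² + (½)*20)/(-3751) + 707/(-1067/3994) = (129/2 + 400 + 10)*(-1/3751) + 707*(-3994/1067) = (949/2)*(-1/3751) - 2823758/1067 = -949/7502 - 2823758/1067 = -1925895009/727694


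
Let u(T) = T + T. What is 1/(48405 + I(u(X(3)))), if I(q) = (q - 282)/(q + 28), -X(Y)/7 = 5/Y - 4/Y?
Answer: 7/338749 ≈ 2.0664e-5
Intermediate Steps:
X(Y) = -7/Y (X(Y) = -7*(5/Y - 4/Y) = -7/Y)
u(T) = 2*T
I(q) = (-282 + q)/(28 + q)
1/(48405 + I(u(X(3)))) = 1/(48405 + (-282 + 2*(-7/3))/(28 + 2*(-7/3))) = 1/(48405 + (-282 - 14/3)/(28 - 14/3)) = 1/(48405 - 860/3/(70/3)) = 1/(48405 + (3/70)*(-860/3)) = 1/(48405 - 86/7) = 1/(338749/7) = 7/338749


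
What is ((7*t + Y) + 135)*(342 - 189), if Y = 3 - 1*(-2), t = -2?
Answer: 19278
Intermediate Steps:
Y = 5 (Y = 3 + 2 = 5)
((7*t + Y) + 135)*(342 - 189) = ((7*(-2) + 5) + 135)*(342 - 189) = ((-14 + 5) + 135)*153 = (-9 + 135)*153 = 126*153 = 19278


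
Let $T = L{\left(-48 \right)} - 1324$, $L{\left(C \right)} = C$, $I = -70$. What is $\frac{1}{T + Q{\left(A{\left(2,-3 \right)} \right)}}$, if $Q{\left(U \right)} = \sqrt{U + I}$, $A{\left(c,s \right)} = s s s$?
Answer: $- \frac{1372}{1882481} - \frac{i \sqrt{97}}{1882481} \approx -0.00072883 - 5.2319 \cdot 10^{-6} i$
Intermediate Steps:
$A{\left(c,s \right)} = s^{3}$ ($A{\left(c,s \right)} = s^{2} s = s^{3}$)
$Q{\left(U \right)} = \sqrt{-70 + U}$ ($Q{\left(U \right)} = \sqrt{U - 70} = \sqrt{-70 + U}$)
$T = -1372$ ($T = -48 - 1324 = -1372$)
$\frac{1}{T + Q{\left(A{\left(2,-3 \right)} \right)}} = \frac{1}{-1372 + \sqrt{-70 + \left(-3\right)^{3}}} = \frac{1}{-1372 + \sqrt{-70 - 27}} = \frac{1}{-1372 + \sqrt{-97}} = \frac{1}{-1372 + i \sqrt{97}}$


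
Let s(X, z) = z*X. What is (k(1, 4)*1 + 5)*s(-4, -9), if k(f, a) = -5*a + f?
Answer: -504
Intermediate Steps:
k(f, a) = f - 5*a
s(X, z) = X*z
(k(1, 4)*1 + 5)*s(-4, -9) = ((1 - 5*4)*1 + 5)*(-4*(-9)) = ((1 - 20)*1 + 5)*36 = (-19*1 + 5)*36 = (-19 + 5)*36 = -14*36 = -504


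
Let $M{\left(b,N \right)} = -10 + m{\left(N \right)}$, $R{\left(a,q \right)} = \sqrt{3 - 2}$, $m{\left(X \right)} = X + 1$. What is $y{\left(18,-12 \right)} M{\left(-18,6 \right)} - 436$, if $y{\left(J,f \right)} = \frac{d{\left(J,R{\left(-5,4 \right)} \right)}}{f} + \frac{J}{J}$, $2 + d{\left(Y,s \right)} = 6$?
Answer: $-438$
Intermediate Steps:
$m{\left(X \right)} = 1 + X$
$R{\left(a,q \right)} = 1$ ($R{\left(a,q \right)} = \sqrt{1} = 1$)
$d{\left(Y,s \right)} = 4$ ($d{\left(Y,s \right)} = -2 + 6 = 4$)
$y{\left(J,f \right)} = 1 + \frac{4}{f}$ ($y{\left(J,f \right)} = \frac{4}{f} + \frac{J}{J} = \frac{4}{f} + 1 = 1 + \frac{4}{f}$)
$M{\left(b,N \right)} = -9 + N$ ($M{\left(b,N \right)} = -10 + \left(1 + N\right) = -9 + N$)
$y{\left(18,-12 \right)} M{\left(-18,6 \right)} - 436 = \frac{4 - 12}{-12} \left(-9 + 6\right) - 436 = \left(- \frac{1}{12}\right) \left(-8\right) \left(-3\right) - 436 = \frac{2}{3} \left(-3\right) - 436 = -2 - 436 = -438$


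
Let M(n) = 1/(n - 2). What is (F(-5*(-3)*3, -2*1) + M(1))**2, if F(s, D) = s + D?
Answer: 1764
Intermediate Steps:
M(n) = 1/(-2 + n)
F(s, D) = D + s
(F(-5*(-3)*3, -2*1) + M(1))**2 = ((-2*1 - 5*(-3)*3) + 1/(-2 + 1))**2 = ((-2 + 15*3) + 1/(-1))**2 = ((-2 + 45) - 1)**2 = (43 - 1)**2 = 42**2 = 1764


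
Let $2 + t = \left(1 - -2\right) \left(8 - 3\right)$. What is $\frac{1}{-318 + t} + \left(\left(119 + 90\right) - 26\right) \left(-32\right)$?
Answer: $- \frac{1786081}{305} \approx -5856.0$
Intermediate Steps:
$t = 13$ ($t = -2 + \left(1 - -2\right) \left(8 - 3\right) = -2 + \left(1 + 2\right) 5 = -2 + 3 \cdot 5 = -2 + 15 = 13$)
$\frac{1}{-318 + t} + \left(\left(119 + 90\right) - 26\right) \left(-32\right) = \frac{1}{-318 + 13} + \left(\left(119 + 90\right) - 26\right) \left(-32\right) = \frac{1}{-305} + \left(209 - 26\right) \left(-32\right) = - \frac{1}{305} + 183 \left(-32\right) = - \frac{1}{305} - 5856 = - \frac{1786081}{305}$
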